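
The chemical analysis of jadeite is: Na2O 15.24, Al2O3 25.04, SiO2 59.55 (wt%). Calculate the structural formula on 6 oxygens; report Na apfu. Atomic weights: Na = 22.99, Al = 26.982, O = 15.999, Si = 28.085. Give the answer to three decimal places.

0.995 Na apfu

Na2O (M=61.979): mol = 0.24589; Na = 0.49178, O = 0.24589.
Al2O3 (M=101.961): mol = 0.24558; Al = 0.49116, O = 0.73674.
SiO2 (M=60.083): mol = 0.99113; Si = 0.99113, O = 1.98226.
ΣO = 2.96489; factor = 6/ΣO = 2.02368.
Na apfu = 0.49178 × 2.02368 = 0.995.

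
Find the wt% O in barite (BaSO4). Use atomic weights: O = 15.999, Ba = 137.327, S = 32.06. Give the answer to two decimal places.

M(BaSO4) = 233.383 g/mol.
O contributes 4 × 15.999 = 63.996 g per mole.
63.996/233.383 = 0.2742 → 27.42%.

27.42 weight percent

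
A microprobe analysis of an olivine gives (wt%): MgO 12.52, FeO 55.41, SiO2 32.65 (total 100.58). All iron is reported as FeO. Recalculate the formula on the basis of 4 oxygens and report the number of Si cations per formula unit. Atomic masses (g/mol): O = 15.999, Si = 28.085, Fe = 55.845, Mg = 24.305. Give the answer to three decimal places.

MgO (M=40.304): mol = 0.31064; Mg = 0.31064, O = 0.31064.
FeO (M=71.844): mol = 0.77125; Fe = 0.77125, O = 0.77125.
SiO2 (M=60.083): mol = 0.54341; Si = 0.54341, O = 1.08682.
ΣO = 2.16871; factor = 4/ΣO = 1.84441.
Si apfu = 0.54341 × 1.84441 = 1.002.

1.002 Si apfu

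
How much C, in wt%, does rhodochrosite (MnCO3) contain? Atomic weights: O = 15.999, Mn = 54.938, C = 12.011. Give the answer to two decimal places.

Molar mass of MnCO3: 1*54.938 + 1*12.011 + 3*15.999 = 114.946 g/mol.
Mass of C per formula unit: 1 × 12.011 = 12.011 g.
Weight fraction C = 12.011 / 114.946 = 0.1045.

10.45 wt%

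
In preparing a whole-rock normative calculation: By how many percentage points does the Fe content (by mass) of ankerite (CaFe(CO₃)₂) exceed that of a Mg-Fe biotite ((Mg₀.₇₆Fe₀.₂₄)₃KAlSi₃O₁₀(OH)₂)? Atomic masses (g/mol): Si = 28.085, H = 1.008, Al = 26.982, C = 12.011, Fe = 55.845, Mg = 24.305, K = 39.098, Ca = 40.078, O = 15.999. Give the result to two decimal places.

16.72 percentage points

Fe in CaFe(CO₃)₂: molar mass 215.939 g/mol; 1×55.845 = 55.845 g → 25.86 wt%.
Fe in (Mg₀.₇₆Fe₀.₂₄)₃KAlSi₃O₁₀(OH)₂: molar mass 439.963 g/mol; 0.72×55.845 = 40.208 g → 9.14 wt%.
Difference = 25.86 − 9.14 = 16.72 percentage points.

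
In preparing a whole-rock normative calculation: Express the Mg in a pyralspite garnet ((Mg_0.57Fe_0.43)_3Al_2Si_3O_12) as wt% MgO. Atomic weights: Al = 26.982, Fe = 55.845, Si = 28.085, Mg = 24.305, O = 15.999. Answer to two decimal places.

Formula mass = 443.809 g/mol.
1.71 Mg → 1.7100 mol MgO per formula unit; M(MgO) = 40.304, so MgO mass = 68.920 g.
68.920/443.809 × 100 = 15.53 wt%.

15.53 wt%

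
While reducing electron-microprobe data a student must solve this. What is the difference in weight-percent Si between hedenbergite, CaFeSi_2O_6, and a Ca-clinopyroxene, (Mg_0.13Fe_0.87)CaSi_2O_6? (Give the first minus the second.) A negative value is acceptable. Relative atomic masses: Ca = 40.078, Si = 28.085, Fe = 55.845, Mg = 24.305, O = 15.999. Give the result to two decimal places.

Si in CaFeSi_2O_6: molar mass 248.087 g/mol; 2×28.085 = 56.170 g → 22.64 wt%.
Si in (Mg_0.13Fe_0.87)CaSi_2O_6: molar mass 243.987 g/mol; 2×28.085 = 56.170 g → 23.02 wt%.
Difference = 22.64 − 23.02 = -0.38 percentage points.

-0.38 percentage points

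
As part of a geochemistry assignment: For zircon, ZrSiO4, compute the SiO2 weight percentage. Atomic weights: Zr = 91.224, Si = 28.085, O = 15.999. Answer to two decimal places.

M(ZrSiO4) = 183.305 g/mol; M(SiO2) = 60.083 g/mol.
Moles SiO2 per formula unit = 1 Si ÷ 1 = 1.0000.
SiO2 fraction = (1.0000 × 60.083) / 183.305 = 60.083/183.305 = 0.3278.

32.78 wt%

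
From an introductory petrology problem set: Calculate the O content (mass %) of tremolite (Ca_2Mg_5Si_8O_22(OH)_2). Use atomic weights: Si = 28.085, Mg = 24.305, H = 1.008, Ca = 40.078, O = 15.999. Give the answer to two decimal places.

Formula mass = 2×40.078 + 5×24.305 + 8×28.085 + 24×15.999 + 2×1.008 = 812.353 g/mol, of which 383.976 g is O.
So O makes up 383.976/812.353 = 0.4727 of the mass, i.e. 47.27%.

47.27 mass %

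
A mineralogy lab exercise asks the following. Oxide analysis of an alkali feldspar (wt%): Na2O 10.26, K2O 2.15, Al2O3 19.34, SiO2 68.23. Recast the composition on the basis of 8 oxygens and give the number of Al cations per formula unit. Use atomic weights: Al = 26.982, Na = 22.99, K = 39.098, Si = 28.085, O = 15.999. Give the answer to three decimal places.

1.002 Al apfu

10.26 wt% Na2O ÷ 61.979 g/mol = 0.16554 mol, giving 0.33108 Na and 0.16554 O.
2.15 wt% K2O ÷ 94.195 g/mol = 0.02282 mol, giving 0.04564 K and 0.02282 O.
19.34 wt% Al2O3 ÷ 101.961 g/mol = 0.18968 mol, giving 0.37936 Al and 0.56904 O.
68.23 wt% SiO2 ÷ 60.083 g/mol = 1.13560 mol, giving 1.13560 Si and 2.27120 O.
Oxygen sums to 3.02860; scaling by 8/3.02860 = 2.64148 puts the formula on 8 O.
Al: 0.37936 × 2.64148 = 1.002 atoms per formula unit.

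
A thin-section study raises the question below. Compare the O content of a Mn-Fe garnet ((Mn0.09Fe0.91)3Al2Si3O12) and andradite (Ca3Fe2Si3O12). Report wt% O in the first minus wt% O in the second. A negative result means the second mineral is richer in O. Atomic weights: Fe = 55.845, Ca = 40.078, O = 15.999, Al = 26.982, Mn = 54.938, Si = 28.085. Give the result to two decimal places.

M((Mn0.09Fe0.91)3Al2Si3O12) = 497.497 g/mol, so wt% O = 191.988/497.497 × 100 = 38.59%.
M(Ca3Fe2Si3O12) = 508.167 g/mol, so wt% O = 191.988/508.167 × 100 = 37.78%.
38.59 − 37.78 = 0.81 pp.

0.81 percentage points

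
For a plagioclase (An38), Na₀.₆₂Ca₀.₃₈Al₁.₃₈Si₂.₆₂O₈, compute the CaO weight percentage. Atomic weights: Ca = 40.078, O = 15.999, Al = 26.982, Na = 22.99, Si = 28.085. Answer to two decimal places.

Formula mass = 268.293 g/mol.
0.38 Ca → 0.3800 mol CaO per formula unit; M(CaO) = 56.077, so CaO mass = 21.309 g.
21.309/268.293 × 100 = 7.94 wt%.

7.94 wt%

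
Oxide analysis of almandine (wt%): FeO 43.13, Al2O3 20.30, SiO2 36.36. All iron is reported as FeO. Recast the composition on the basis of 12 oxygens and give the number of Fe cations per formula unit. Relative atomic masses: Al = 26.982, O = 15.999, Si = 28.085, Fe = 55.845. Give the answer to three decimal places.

2.992 Fe apfu

43.13 wt% FeO ÷ 71.844 g/mol = 0.60033 mol, giving 0.60033 Fe and 0.60033 O.
20.30 wt% Al2O3 ÷ 101.961 g/mol = 0.19910 mol, giving 0.39820 Al and 0.59730 O.
36.36 wt% SiO2 ÷ 60.083 g/mol = 0.60516 mol, giving 0.60516 Si and 1.21032 O.
Oxygen sums to 2.40795; scaling by 12/2.40795 = 4.98349 puts the formula on 12 O.
Fe: 0.60033 × 4.98349 = 2.992 atoms per formula unit.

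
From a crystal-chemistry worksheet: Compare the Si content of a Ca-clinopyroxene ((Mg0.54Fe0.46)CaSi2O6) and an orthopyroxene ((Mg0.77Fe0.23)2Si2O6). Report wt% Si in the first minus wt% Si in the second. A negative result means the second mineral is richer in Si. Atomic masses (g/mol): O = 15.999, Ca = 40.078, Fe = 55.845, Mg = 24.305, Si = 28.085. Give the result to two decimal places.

-1.78 percentage points

M((Mg0.54Fe0.46)CaSi2O6) = 231.055 g/mol, so wt% Si = 56.170/231.055 × 100 = 24.31%.
M((Mg0.77Fe0.23)2Si2O6) = 215.282 g/mol, so wt% Si = 56.170/215.282 × 100 = 26.09%.
24.31 − 26.09 = -1.78 pp.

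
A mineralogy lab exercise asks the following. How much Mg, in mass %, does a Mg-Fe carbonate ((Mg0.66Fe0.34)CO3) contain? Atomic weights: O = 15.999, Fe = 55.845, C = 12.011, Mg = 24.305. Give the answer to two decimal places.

16.88 mass %

M((Mg0.66Fe0.34)CO3) = 95.037 g/mol.
Mg contributes 0.66 × 24.305 = 16.041 g per mole.
16.041/95.037 = 0.1688 → 16.88%.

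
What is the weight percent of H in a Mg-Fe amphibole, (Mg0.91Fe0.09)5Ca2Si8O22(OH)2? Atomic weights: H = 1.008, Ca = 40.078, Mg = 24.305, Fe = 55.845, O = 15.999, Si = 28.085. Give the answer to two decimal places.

0.24 weight percent

Molar mass of (Mg0.91Fe0.09)5Ca2Si8O22(OH)2: 4.55*24.305 + 0.45*55.845 + 2*40.078 + 8*28.085 + 24*15.999 + 2*1.008 = 826.546 g/mol.
Mass of H per formula unit: 2 × 1.008 = 2.016 g.
Weight fraction H = 2.016 / 826.546 = 0.0024.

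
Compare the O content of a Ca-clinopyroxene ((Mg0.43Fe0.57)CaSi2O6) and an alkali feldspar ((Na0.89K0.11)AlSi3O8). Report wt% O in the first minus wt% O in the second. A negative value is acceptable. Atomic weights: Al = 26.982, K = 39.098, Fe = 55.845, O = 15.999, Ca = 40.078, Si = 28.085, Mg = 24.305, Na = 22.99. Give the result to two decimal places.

M((Mg0.43Fe0.57)CaSi2O6) = 234.525 g/mol, so wt% O = 95.994/234.525 × 100 = 40.93%.
M((Na0.89K0.11)AlSi3O8) = 263.991 g/mol, so wt% O = 127.992/263.991 × 100 = 48.48%.
40.93 − 48.48 = -7.55 pp.

-7.55 percentage points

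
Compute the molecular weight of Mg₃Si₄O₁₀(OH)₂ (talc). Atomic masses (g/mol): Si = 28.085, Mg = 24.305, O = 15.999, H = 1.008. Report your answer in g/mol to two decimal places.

379.26 g/mol

Mg: 3 × 24.305 = 72.9150
Si: 4 × 28.085 = 112.3400
O: 12 × 15.999 = 191.9880
H: 2 × 1.008 = 2.0160
Summing the contributions gives the formula mass.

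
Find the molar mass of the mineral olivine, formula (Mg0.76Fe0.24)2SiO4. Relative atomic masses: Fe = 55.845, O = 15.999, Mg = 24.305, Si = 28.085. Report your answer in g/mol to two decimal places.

155.83 g/mol

The formula mass is the sum 1.52(24.305) + 0.48(55.845) + 1(28.085) + 4(15.999).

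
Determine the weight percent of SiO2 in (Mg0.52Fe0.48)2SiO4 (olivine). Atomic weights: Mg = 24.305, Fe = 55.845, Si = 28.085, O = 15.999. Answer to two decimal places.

M((Mg0.52Fe0.48)2SiO4) = 170.969 g/mol; M(SiO2) = 60.083 g/mol.
Moles SiO2 per formula unit = 1 Si ÷ 1 = 1.0000.
SiO2 fraction = (1.0000 × 60.083) / 170.969 = 60.083/170.969 = 0.3514.

35.14 wt%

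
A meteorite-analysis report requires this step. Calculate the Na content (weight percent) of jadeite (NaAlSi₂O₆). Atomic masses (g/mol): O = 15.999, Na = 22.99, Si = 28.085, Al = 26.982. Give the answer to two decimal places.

Formula mass = 1*22.99 + 1*26.982 + 2*28.085 + 6*15.999 = 202.136 g/mol, of which 22.990 g is Na.
So Na makes up 22.990/202.136 = 0.1137 of the mass, i.e. 11.37%.

11.37 weight percent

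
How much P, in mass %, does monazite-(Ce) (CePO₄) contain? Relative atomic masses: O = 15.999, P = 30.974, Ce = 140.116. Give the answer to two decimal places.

Molar mass of CePO₄: 1·140.116 + 1·30.974 + 4·15.999 = 235.086 g/mol.
Mass of P per formula unit: 1 × 30.974 = 30.974 g.
Weight fraction P = 30.974 / 235.086 = 0.1318.

13.18 mass %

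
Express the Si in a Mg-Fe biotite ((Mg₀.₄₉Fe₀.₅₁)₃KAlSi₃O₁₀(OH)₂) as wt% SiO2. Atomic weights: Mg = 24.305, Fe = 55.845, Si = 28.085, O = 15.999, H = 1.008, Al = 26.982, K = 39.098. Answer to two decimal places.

Formula mass = 465.510 g/mol.
3 Si → 3.0000 mol SiO2 per formula unit; M(SiO2) = 60.083, so SiO2 mass = 180.249 g.
180.249/465.510 × 100 = 38.72 wt%.

38.72 wt%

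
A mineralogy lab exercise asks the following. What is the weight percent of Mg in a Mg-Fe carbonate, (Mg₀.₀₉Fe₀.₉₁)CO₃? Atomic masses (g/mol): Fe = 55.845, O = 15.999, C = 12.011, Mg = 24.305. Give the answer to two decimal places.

Formula mass = 0.09*24.305 + 0.91*55.845 + 1*12.011 + 3*15.999 = 113.014 g/mol, of which 2.187 g is Mg.
So Mg makes up 2.187/113.014 = 0.0194 of the mass, i.e. 1.94%.

1.94 mass %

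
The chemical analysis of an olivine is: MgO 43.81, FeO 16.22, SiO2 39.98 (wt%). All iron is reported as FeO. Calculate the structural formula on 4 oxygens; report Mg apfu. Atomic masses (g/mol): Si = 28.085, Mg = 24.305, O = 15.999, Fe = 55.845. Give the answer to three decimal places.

43.81 wt% MgO ÷ 40.304 g/mol = 1.08699 mol, giving 1.08699 Mg and 1.08699 O.
16.22 wt% FeO ÷ 71.844 g/mol = 0.22577 mol, giving 0.22577 Fe and 0.22577 O.
39.98 wt% SiO2 ÷ 60.083 g/mol = 0.66541 mol, giving 0.66541 Si and 1.33082 O.
Oxygen sums to 2.64358; scaling by 4/2.64358 = 1.51310 puts the formula on 4 O.
Mg: 1.08699 × 1.51310 = 1.645 atoms per formula unit.

1.645 Mg apfu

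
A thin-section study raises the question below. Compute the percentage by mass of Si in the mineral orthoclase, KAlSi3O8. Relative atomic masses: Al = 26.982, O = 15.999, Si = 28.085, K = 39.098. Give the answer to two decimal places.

30.27 wt%

M(KAlSi3O8) = 278.327 g/mol.
Si contributes 3 × 28.085 = 84.255 g per mole.
84.255/278.327 = 0.3027 → 30.27%.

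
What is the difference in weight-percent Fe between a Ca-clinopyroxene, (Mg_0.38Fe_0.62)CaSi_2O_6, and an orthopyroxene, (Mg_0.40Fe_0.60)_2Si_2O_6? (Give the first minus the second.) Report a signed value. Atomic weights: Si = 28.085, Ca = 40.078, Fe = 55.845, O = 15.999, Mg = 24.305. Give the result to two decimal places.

Fe in (Mg_0.38Fe_0.62)CaSi_2O_6: molar mass 236.102 g/mol; 0.62×55.845 = 34.624 g → 14.66 wt%.
Fe in (Mg_0.40Fe_0.60)_2Si_2O_6: molar mass 238.622 g/mol; 1.20×55.845 = 67.014 g → 28.08 wt%.
Difference = 14.66 − 28.08 = -13.42 percentage points.

-13.42 percentage points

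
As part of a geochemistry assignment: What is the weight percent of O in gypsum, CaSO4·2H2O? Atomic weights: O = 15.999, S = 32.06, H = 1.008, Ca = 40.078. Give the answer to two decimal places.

Molar mass of CaSO4·2H2O: 1×40.078 + 1×32.06 + 6×15.999 + 4×1.008 = 172.164 g/mol.
Mass of O per formula unit: 6 × 15.999 = 95.994 g.
Weight fraction O = 95.994 / 172.164 = 0.5576.

55.76 weight percent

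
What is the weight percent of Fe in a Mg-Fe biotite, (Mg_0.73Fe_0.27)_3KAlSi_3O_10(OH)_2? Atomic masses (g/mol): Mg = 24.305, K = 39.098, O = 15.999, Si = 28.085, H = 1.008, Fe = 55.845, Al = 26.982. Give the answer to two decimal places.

10.22 mass %

M((Mg_0.73Fe_0.27)_3KAlSi_3O_10(OH)_2) = 442.801 g/mol.
Fe contributes 0.81 × 55.845 = 45.234 g per mole.
45.234/442.801 = 0.1022 → 10.22%.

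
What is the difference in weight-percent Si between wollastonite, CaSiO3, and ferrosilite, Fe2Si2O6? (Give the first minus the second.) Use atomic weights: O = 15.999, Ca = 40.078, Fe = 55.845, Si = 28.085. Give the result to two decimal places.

First mineral: 28.085 g Si in 116.160 g formula = 24.18 wt% Si.
Second mineral: 56.170 g Si in 263.854 g formula = 21.29 wt% Si.
24.18% − 21.29% gives a difference of 2.89 percentage points.

2.89 percentage points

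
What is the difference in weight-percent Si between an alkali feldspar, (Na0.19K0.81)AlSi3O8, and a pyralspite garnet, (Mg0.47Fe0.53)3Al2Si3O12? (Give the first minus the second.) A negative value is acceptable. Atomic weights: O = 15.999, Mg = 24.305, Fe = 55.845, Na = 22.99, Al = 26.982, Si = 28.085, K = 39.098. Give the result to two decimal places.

12.02 percentage points

First mineral: 84.255 g Si in 275.266 g formula = 30.61 wt% Si.
Second mineral: 84.255 g Si in 453.271 g formula = 18.59 wt% Si.
30.61% − 18.59% gives a difference of 12.02 percentage points.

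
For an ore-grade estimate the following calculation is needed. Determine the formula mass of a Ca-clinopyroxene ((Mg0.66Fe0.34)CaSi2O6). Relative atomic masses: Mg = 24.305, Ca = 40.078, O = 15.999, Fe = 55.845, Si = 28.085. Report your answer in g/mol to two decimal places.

M = 0.66(24.305) + 0.34(55.845) + 1(40.078) + 2(28.085) + 6(15.999)

227.27 g/mol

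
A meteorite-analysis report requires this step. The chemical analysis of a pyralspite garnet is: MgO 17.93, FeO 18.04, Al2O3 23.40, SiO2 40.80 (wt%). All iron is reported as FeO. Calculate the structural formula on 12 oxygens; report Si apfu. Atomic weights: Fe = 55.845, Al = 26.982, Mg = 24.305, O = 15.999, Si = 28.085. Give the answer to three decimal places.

2.971 Si apfu

17.93 wt% MgO ÷ 40.304 g/mol = 0.44487 mol, giving 0.44487 Mg and 0.44487 O.
18.04 wt% FeO ÷ 71.844 g/mol = 0.25110 mol, giving 0.25110 Fe and 0.25110 O.
23.40 wt% Al2O3 ÷ 101.961 g/mol = 0.22950 mol, giving 0.45900 Al and 0.68850 O.
40.80 wt% SiO2 ÷ 60.083 g/mol = 0.67906 mol, giving 0.67906 Si and 1.35812 O.
Oxygen sums to 2.74259; scaling by 12/2.74259 = 4.37543 puts the formula on 12 O.
Si: 0.67906 × 4.37543 = 2.971 atoms per formula unit.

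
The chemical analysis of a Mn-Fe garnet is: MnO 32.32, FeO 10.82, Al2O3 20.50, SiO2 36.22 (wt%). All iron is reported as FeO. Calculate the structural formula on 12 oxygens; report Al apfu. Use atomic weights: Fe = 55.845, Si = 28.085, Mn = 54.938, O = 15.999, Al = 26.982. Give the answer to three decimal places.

MnO: 32.32/70.937 = 0.45562 mol → 0.45562 mol Mn, 0.45562 mol O.
FeO: 10.82/71.844 = 0.15060 mol → 0.15060 mol Fe, 0.15060 mol O.
Al2O3: 20.50/101.961 = 0.20106 mol → 0.40212 mol Al, 0.60318 mol O.
SiO2: 36.22/60.083 = 0.60283 mol → 0.60283 mol Si, 1.20566 mol O.
Total oxygen = 2.41506 mol. Normalization factor = 12/2.41506 = 4.96882.
Al per 12 O = 0.40212 × 4.96882 = 1.998.

1.998 Al apfu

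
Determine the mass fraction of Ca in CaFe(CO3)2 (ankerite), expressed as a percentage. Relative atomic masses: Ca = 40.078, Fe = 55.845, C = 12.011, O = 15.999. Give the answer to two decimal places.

M(CaFe(CO3)2) = 215.939 g/mol.
Ca contributes 1 × 40.078 = 40.078 g per mole.
40.078/215.939 = 0.1856 → 18.56%.

18.56 weight percent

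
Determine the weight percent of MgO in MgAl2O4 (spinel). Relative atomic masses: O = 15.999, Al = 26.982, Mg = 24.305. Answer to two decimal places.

28.33 wt%

M(MgAl2O4) = 142.265 g/mol; M(MgO) = 40.304 g/mol.
Moles MgO per formula unit = 1 Mg ÷ 1 = 1.0000.
MgO fraction = (1.0000 × 40.304) / 142.265 = 40.304/142.265 = 0.2833.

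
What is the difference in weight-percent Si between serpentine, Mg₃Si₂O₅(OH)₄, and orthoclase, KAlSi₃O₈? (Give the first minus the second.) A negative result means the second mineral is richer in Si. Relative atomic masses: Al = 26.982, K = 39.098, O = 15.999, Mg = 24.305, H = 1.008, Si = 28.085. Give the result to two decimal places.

First mineral: 56.170 g Si in 277.108 g formula = 20.27 wt% Si.
Second mineral: 84.255 g Si in 278.327 g formula = 30.27 wt% Si.
20.27% − 30.27% gives a difference of -10.00 percentage points.

-10.00 percentage points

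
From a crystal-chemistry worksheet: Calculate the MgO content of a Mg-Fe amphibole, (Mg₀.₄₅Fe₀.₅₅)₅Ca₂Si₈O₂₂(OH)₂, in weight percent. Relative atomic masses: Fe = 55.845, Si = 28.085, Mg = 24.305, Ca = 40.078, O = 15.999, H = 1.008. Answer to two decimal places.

M((Mg₀.₄₅Fe₀.₅₅)₅Ca₂Si₈O₂₂(OH)₂) = 899.088 g/mol; M(MgO) = 40.304 g/mol.
Moles MgO per formula unit = 2.25 Mg ÷ 1 = 2.2500.
MgO fraction = (2.2500 × 40.304) / 899.088 = 90.684/899.088 = 0.1009.

10.09 wt%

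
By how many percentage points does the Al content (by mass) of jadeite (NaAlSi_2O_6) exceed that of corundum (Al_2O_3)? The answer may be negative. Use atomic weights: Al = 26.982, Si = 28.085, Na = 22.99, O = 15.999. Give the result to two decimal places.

M(NaAlSi_2O_6) = 202.136 g/mol, so wt% Al = 26.982/202.136 × 100 = 13.35%.
M(Al_2O_3) = 101.961 g/mol, so wt% Al = 53.964/101.961 × 100 = 52.93%.
13.35 − 52.93 = -39.58 pp.

-39.58 percentage points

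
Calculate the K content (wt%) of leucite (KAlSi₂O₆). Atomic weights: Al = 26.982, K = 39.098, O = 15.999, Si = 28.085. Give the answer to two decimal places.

17.91 wt%

M(KAlSi₂O₆) = 218.244 g/mol.
K contributes 1 × 39.098 = 39.098 g per mole.
39.098/218.244 = 0.1791 → 17.91%.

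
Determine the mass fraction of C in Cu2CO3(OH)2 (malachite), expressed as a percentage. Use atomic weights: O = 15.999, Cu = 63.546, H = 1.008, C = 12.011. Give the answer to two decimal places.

5.43 wt%

M(Cu2CO3(OH)2) = 221.114 g/mol.
C contributes 1 × 12.011 = 12.011 g per mole.
12.011/221.114 = 0.0543 → 5.43%.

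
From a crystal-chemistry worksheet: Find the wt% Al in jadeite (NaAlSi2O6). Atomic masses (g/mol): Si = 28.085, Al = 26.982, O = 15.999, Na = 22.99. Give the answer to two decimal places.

13.35 mass %

Molar mass of NaAlSi2O6: 1·22.99 + 1·26.982 + 2·28.085 + 6·15.999 = 202.136 g/mol.
Mass of Al per formula unit: 1 × 26.982 = 26.982 g.
Weight fraction Al = 26.982 / 202.136 = 0.1335.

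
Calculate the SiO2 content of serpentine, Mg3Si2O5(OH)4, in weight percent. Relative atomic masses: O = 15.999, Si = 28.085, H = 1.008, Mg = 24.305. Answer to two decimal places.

43.36 wt%

Molar mass of Mg3Si2O5(OH)4 = 3*24.305 + 2*28.085 + 9*15.999 + 4*1.008 = 277.108 g/mol.
Each formula unit contains 2 Si, equivalent to 2/1 = 2.0000 mol SiO2.
M(SiO2) = 1×28.085 + 2×15.999 = 60.083 g/mol.
Mass of SiO2 per formula unit = 2.0000 × 60.083 = 120.166 g.
SiO2 wt% = 120.166 / 277.108 × 100 = 43.36%.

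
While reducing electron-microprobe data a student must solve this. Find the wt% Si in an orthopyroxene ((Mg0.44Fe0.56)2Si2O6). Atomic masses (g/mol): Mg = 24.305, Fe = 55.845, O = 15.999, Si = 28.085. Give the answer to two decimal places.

Formula mass = 0.88*24.305 + 1.12*55.845 + 2*28.085 + 6*15.999 = 236.099 g/mol, of which 56.170 g is Si.
So Si makes up 56.170/236.099 = 0.2379 of the mass, i.e. 23.79%.

23.79 weight percent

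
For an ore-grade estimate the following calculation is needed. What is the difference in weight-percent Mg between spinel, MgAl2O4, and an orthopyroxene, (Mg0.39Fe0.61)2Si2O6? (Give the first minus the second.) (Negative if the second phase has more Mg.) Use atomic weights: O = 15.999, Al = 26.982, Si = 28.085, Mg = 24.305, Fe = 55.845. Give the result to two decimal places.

First mineral: 24.305 g Mg in 142.265 g formula = 17.08 wt% Mg.
Second mineral: 18.958 g Mg in 239.253 g formula = 7.92 wt% Mg.
17.08% − 7.92% gives a difference of 9.16 percentage points.

9.16 percentage points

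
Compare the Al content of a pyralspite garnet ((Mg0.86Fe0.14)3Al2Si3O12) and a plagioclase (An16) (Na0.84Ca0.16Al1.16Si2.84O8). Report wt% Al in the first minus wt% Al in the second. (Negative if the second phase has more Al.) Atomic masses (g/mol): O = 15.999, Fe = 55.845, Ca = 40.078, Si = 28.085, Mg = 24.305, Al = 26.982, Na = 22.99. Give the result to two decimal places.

1.14 percentage points

M((Mg0.86Fe0.14)3Al2Si3O12) = 416.369 g/mol, so wt% Al = 53.964/416.369 × 100 = 12.96%.
M(Na0.84Ca0.16Al1.16Si2.84O8) = 264.777 g/mol, so wt% Al = 31.299/264.777 × 100 = 11.82%.
12.96 − 11.82 = 1.14 pp.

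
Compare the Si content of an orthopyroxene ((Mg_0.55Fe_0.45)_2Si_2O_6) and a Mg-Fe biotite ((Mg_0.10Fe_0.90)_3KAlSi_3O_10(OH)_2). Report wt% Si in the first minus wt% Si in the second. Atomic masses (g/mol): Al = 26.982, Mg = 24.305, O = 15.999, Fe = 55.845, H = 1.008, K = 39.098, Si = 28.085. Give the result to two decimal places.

7.74 percentage points

Si in (Mg_0.55Fe_0.45)_2Si_2O_6: molar mass 229.160 g/mol; 2×28.085 = 56.170 g → 24.51 wt%.
Si in (Mg_0.10Fe_0.90)_3KAlSi_3O_10(OH)_2: molar mass 502.412 g/mol; 3×28.085 = 84.255 g → 16.77 wt%.
Difference = 24.51 − 16.77 = 7.74 percentage points.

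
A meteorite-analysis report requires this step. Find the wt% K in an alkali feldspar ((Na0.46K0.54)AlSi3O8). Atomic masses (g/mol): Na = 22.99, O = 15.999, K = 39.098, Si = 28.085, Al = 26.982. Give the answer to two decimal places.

7.79 mass %

Molar mass of (Na0.46K0.54)AlSi3O8: 0.46·22.99 + 0.54·39.098 + 1·26.982 + 3·28.085 + 8·15.999 = 270.917 g/mol.
Mass of K per formula unit: 0.54 × 39.098 = 21.113 g.
Weight fraction K = 21.113 / 270.917 = 0.0779.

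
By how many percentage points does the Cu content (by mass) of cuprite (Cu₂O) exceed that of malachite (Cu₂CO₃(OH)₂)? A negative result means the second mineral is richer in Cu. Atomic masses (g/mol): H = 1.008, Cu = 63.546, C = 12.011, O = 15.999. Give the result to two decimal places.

M(Cu₂O) = 143.091 g/mol, so wt% Cu = 127.092/143.091 × 100 = 88.82%.
M(Cu₂CO₃(OH)₂) = 221.114 g/mol, so wt% Cu = 127.092/221.114 × 100 = 57.48%.
88.82 − 57.48 = 31.34 pp.

31.34 percentage points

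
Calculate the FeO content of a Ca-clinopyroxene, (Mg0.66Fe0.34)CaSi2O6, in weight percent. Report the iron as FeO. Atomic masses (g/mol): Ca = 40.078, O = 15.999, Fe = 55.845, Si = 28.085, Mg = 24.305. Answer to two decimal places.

10.75 wt%

M((Mg0.66Fe0.34)CaSi2O6) = 227.271 g/mol; M(FeO) = 71.844 g/mol.
Moles FeO per formula unit = 0.34 Fe ÷ 1 = 0.3400.
FeO fraction = (0.3400 × 71.844) / 227.271 = 24.427/227.271 = 0.1075.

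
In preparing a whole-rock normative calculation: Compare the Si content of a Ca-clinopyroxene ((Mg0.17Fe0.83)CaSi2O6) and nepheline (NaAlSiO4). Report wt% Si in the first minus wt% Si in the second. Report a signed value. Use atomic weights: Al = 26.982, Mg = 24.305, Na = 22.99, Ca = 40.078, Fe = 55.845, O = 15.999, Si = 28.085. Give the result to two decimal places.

Si in (Mg0.17Fe0.83)CaSi2O6: molar mass 242.725 g/mol; 2×28.085 = 56.170 g → 23.14 wt%.
Si in NaAlSiO4: molar mass 142.053 g/mol; 1×28.085 = 28.085 g → 19.77 wt%.
Difference = 23.14 − 19.77 = 3.37 percentage points.

3.37 percentage points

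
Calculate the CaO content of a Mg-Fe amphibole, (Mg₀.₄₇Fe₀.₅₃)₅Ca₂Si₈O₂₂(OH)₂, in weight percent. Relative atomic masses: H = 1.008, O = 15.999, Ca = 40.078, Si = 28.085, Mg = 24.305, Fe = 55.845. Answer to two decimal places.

12.52 wt%

M((Mg₀.₄₇Fe₀.₅₃)₅Ca₂Si₈O₂₂(OH)₂) = 895.934 g/mol; M(CaO) = 56.077 g/mol.
Moles CaO per formula unit = 2 Ca ÷ 1 = 2.0000.
CaO fraction = (2.0000 × 56.077) / 895.934 = 112.154/895.934 = 0.1252.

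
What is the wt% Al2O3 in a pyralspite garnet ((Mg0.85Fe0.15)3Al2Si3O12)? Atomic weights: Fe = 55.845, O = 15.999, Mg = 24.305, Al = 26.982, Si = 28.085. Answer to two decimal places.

M((Mg0.85Fe0.15)3Al2Si3O12) = 417.315 g/mol; M(Al2O3) = 101.961 g/mol.
Moles Al2O3 per formula unit = 2 Al ÷ 2 = 1.0000.
Al2O3 fraction = (1.0000 × 101.961) / 417.315 = 101.961/417.315 = 0.2443.

24.43 wt%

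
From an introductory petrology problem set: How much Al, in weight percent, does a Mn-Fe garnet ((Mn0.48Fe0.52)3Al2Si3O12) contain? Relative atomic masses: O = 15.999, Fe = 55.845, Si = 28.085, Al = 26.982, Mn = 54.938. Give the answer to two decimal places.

Molar mass of (Mn0.48Fe0.52)3Al2Si3O12: 1.44*54.938 + 1.56*55.845 + 2*26.982 + 3*28.085 + 12*15.999 = 496.436 g/mol.
Mass of Al per formula unit: 2 × 26.982 = 53.964 g.
Weight fraction Al = 53.964 / 496.436 = 0.1087.

10.87 weight percent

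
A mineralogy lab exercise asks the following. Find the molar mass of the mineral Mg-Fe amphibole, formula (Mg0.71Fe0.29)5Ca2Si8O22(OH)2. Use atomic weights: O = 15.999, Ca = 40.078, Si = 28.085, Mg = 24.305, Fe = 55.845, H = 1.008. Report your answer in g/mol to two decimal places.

858.09 g/mol

The formula mass is the sum 3.55(24.305) + 1.45(55.845) + 2(40.078) + 8(28.085) + 24(15.999) + 2(1.008).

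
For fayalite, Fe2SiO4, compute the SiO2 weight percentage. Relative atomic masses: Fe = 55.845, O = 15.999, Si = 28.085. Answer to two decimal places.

29.49 wt%

Formula mass = 203.771 g/mol.
1 Si → 1.0000 mol SiO2 per formula unit; M(SiO2) = 60.083, so SiO2 mass = 60.083 g.
60.083/203.771 × 100 = 29.49 wt%.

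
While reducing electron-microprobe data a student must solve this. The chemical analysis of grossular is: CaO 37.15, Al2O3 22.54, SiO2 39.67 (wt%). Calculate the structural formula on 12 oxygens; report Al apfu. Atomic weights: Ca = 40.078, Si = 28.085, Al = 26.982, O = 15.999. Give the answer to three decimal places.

37.15 wt% CaO ÷ 56.077 g/mol = 0.66248 mol, giving 0.66248 Ca and 0.66248 O.
22.54 wt% Al2O3 ÷ 101.961 g/mol = 0.22106 mol, giving 0.44212 Al and 0.66318 O.
39.67 wt% SiO2 ÷ 60.083 g/mol = 0.66025 mol, giving 0.66025 Si and 1.32050 O.
Oxygen sums to 2.64616; scaling by 12/2.64616 = 4.53487 puts the formula on 12 O.
Al: 0.44212 × 4.53487 = 2.005 atoms per formula unit.

2.005 Al apfu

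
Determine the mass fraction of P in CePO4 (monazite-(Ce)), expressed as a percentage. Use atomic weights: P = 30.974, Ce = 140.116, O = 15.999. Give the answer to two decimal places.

13.18 wt%

Molar mass of CePO4: 1·140.116 + 1·30.974 + 4·15.999 = 235.086 g/mol.
Mass of P per formula unit: 1 × 30.974 = 30.974 g.
Weight fraction P = 30.974 / 235.086 = 0.1318.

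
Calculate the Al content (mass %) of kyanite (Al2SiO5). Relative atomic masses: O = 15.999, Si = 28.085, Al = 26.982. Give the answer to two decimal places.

33.30 mass %

Molar mass of Al2SiO5: 2×26.982 + 1×28.085 + 5×15.999 = 162.044 g/mol.
Mass of Al per formula unit: 2 × 26.982 = 53.964 g.
Weight fraction Al = 53.964 / 162.044 = 0.3330.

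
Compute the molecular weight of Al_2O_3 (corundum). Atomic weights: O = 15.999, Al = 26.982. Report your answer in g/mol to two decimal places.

101.96 g/mol

M = 2·26.982 + 3·15.999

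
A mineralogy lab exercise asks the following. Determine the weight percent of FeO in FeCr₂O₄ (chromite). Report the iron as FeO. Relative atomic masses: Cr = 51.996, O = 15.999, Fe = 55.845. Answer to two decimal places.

Formula mass = 223.833 g/mol.
1 Fe → 1.0000 mol FeO per formula unit; M(FeO) = 71.844, so FeO mass = 71.844 g.
71.844/223.833 × 100 = 32.10 wt%.

32.10 wt%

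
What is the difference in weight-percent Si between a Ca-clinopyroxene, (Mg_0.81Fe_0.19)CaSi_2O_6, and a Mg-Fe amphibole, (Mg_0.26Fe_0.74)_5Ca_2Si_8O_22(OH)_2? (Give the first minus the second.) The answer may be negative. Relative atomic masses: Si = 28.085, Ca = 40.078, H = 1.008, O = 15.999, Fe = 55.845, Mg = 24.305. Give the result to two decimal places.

M((Mg_0.81Fe_0.19)CaSi_2O_6) = 222.540 g/mol, so wt% Si = 56.170/222.540 × 100 = 25.24%.
M((Mg_0.26Fe_0.74)_5Ca_2Si_8O_22(OH)_2) = 929.051 g/mol, so wt% Si = 224.680/929.051 × 100 = 24.18%.
25.24 − 24.18 = 1.06 pp.

1.06 percentage points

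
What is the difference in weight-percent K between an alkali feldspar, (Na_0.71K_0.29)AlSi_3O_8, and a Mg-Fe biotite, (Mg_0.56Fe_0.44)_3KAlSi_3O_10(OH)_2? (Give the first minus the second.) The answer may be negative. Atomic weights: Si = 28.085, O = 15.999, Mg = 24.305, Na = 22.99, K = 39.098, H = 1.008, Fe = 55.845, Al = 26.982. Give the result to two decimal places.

M((Na_0.71K_0.29)AlSi_3O_8) = 266.890 g/mol, so wt% K = 11.338/266.890 × 100 = 4.25%.
M((Mg_0.56Fe_0.44)_3KAlSi_3O_10(OH)_2) = 458.887 g/mol, so wt% K = 39.098/458.887 × 100 = 8.52%.
4.25 − 8.52 = -4.27 pp.

-4.27 percentage points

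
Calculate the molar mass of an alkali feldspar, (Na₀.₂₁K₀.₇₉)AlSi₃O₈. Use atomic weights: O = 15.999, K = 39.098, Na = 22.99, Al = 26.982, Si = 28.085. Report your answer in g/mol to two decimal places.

274.94 g/mol

The formula mass is the sum 0.21·22.99 + 0.79·39.098 + 1·26.982 + 3·28.085 + 8·15.999.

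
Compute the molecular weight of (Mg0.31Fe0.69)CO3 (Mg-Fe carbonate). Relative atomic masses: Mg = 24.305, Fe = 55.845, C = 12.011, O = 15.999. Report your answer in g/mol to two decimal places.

106.08 g/mol

M = 0.31*24.305 + 0.69*55.845 + 1*12.011 + 3*15.999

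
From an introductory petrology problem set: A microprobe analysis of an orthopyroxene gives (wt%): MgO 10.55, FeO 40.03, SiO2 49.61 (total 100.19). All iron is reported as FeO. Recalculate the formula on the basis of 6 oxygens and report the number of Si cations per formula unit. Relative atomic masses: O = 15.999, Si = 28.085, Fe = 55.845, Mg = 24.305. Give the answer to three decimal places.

10.55 wt% MgO ÷ 40.304 g/mol = 0.26176 mol, giving 0.26176 Mg and 0.26176 O.
40.03 wt% FeO ÷ 71.844 g/mol = 0.55718 mol, giving 0.55718 Fe and 0.55718 O.
49.61 wt% SiO2 ÷ 60.083 g/mol = 0.82569 mol, giving 0.82569 Si and 1.65138 O.
Oxygen sums to 2.47032; scaling by 6/2.47032 = 2.42884 puts the formula on 6 O.
Si: 0.82569 × 2.42884 = 2.005 atoms per formula unit.

2.005 Si apfu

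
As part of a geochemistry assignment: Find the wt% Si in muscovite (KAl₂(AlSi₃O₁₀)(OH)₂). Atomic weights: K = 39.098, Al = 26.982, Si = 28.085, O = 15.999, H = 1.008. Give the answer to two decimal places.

21.15 mass %

M(KAl₂(AlSi₃O₁₀)(OH)₂) = 398.303 g/mol.
Si contributes 3 × 28.085 = 84.255 g per mole.
84.255/398.303 = 0.2115 → 21.15%.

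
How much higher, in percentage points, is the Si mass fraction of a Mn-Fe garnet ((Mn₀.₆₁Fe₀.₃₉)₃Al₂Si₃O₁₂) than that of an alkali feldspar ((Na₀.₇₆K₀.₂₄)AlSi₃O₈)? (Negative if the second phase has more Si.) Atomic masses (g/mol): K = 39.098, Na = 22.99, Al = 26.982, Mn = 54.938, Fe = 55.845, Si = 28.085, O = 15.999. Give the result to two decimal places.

First mineral: 84.255 g Si in 496.082 g formula = 16.98 wt% Si.
Second mineral: 84.255 g Si in 266.085 g formula = 31.66 wt% Si.
16.98% − 31.66% gives a difference of -14.68 percentage points.

-14.68 percentage points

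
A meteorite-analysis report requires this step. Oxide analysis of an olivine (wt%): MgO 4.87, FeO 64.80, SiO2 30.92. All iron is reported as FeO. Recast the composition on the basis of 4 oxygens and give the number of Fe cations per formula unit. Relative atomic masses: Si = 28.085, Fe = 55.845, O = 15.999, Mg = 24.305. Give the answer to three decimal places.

MgO (M=40.304): mol = 0.12083; Mg = 0.12083, O = 0.12083.
FeO (M=71.844): mol = 0.90195; Fe = 0.90195, O = 0.90195.
SiO2 (M=60.083): mol = 0.51462; Si = 0.51462, O = 1.02924.
ΣO = 2.05202; factor = 4/ΣO = 1.94930.
Fe apfu = 0.90195 × 1.94930 = 1.758.

1.758 Fe apfu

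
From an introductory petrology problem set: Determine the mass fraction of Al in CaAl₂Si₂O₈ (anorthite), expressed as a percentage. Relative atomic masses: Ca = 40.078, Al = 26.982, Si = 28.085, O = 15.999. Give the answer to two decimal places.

19.40 wt%

Formula mass = 1·40.078 + 2·26.982 + 2·28.085 + 8·15.999 = 278.204 g/mol, of which 53.964 g is Al.
So Al makes up 53.964/278.204 = 0.1940 of the mass, i.e. 19.40%.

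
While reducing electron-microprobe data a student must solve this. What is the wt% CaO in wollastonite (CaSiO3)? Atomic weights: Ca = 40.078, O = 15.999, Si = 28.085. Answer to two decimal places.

M(CaSiO3) = 116.160 g/mol; M(CaO) = 56.077 g/mol.
Moles CaO per formula unit = 1 Ca ÷ 1 = 1.0000.
CaO fraction = (1.0000 × 56.077) / 116.160 = 56.077/116.160 = 0.4828.

48.28 wt%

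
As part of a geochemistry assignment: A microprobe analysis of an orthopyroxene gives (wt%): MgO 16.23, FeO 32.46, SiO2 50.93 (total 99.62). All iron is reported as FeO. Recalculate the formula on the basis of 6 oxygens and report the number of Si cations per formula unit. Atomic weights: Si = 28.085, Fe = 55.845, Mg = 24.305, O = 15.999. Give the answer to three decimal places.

1.995 Si apfu

16.23 wt% MgO ÷ 40.304 g/mol = 0.40269 mol, giving 0.40269 Mg and 0.40269 O.
32.46 wt% FeO ÷ 71.844 g/mol = 0.45181 mol, giving 0.45181 Fe and 0.45181 O.
50.93 wt% SiO2 ÷ 60.083 g/mol = 0.84766 mol, giving 0.84766 Si and 1.69532 O.
Oxygen sums to 2.54982; scaling by 6/2.54982 = 2.35311 puts the formula on 6 O.
Si: 0.84766 × 2.35311 = 1.995 atoms per formula unit.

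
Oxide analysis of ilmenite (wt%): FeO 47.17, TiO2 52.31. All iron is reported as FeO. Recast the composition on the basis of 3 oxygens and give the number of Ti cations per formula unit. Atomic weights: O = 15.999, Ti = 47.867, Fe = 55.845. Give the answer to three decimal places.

0.999 Ti apfu

FeO (M=71.844): mol = 0.65656; Fe = 0.65656, O = 0.65656.
TiO2 (M=79.865): mol = 0.65498; Ti = 0.65498, O = 1.30996.
ΣO = 1.96652; factor = 3/ΣO = 1.52554.
Ti apfu = 0.65498 × 1.52554 = 0.999.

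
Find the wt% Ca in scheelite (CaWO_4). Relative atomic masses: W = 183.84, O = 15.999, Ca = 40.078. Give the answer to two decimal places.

Formula mass = 1×40.078 + 1×183.84 + 4×15.999 = 287.914 g/mol, of which 40.078 g is Ca.
So Ca makes up 40.078/287.914 = 0.1392 of the mass, i.e. 13.92%.

13.92 wt%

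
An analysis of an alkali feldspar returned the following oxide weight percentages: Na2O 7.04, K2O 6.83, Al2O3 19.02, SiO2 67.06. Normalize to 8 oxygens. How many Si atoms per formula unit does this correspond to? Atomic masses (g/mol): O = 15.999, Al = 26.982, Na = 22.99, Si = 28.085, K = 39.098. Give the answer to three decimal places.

Na2O: 7.04/61.979 = 0.11359 mol → 0.22718 mol Na, 0.11359 mol O.
K2O: 6.83/94.195 = 0.07251 mol → 0.14502 mol K, 0.07251 mol O.
Al2O3: 19.02/101.961 = 0.18654 mol → 0.37308 mol Al, 0.55962 mol O.
SiO2: 67.06/60.083 = 1.11612 mol → 1.11612 mol Si, 2.23224 mol O.
Total oxygen = 2.97796 mol. Normalization factor = 8/2.97796 = 2.68640.
Si per 8 O = 1.11612 × 2.68640 = 2.998.

2.998 Si apfu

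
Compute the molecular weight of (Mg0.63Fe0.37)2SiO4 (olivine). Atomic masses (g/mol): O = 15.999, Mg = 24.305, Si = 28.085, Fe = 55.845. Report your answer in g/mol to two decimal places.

The formula mass is the sum 1.26·24.305 + 0.74·55.845 + 1·28.085 + 4·15.999.

164.03 g/mol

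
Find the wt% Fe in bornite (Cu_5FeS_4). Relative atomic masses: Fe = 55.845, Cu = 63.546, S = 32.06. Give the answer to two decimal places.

11.13 wt%

M(Cu_5FeS_4) = 501.815 g/mol.
Fe contributes 1 × 55.845 = 55.845 g per mole.
55.845/501.815 = 0.1113 → 11.13%.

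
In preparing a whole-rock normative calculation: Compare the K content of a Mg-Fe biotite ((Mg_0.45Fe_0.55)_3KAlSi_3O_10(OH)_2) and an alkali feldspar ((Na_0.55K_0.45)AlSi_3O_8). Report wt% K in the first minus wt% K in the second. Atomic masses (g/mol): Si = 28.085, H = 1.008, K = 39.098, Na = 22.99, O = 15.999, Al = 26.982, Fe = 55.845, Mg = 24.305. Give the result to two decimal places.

K in (Mg_0.45Fe_0.55)_3KAlSi_3O_10(OH)_2: molar mass 469.295 g/mol; 1×39.098 = 39.098 g → 8.33 wt%.
K in (Na_0.55K_0.45)AlSi_3O_8: molar mass 269.468 g/mol; 0.45×39.098 = 17.594 g → 6.53 wt%.
Difference = 8.33 − 6.53 = 1.80 percentage points.

1.80 percentage points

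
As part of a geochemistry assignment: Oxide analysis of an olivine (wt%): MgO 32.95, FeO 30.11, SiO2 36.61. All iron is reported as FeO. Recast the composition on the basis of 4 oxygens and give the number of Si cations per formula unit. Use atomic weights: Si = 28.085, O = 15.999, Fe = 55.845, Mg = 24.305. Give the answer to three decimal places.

MgO (M=40.304): mol = 0.81754; Mg = 0.81754, O = 0.81754.
FeO (M=71.844): mol = 0.41910; Fe = 0.41910, O = 0.41910.
SiO2 (M=60.083): mol = 0.60932; Si = 0.60932, O = 1.21864.
ΣO = 2.45528; factor = 4/ΣO = 1.62914.
Si apfu = 0.60932 × 1.62914 = 0.993.

0.993 Si apfu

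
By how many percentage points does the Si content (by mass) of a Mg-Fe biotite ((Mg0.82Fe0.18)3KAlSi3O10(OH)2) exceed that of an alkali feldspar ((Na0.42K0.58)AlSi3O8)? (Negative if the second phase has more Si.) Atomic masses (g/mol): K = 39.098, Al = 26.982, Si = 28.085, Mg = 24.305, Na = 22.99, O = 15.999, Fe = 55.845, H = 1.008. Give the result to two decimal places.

-11.63 percentage points

Si in (Mg0.82Fe0.18)3KAlSi3O10(OH)2: molar mass 434.286 g/mol; 3×28.085 = 84.255 g → 19.40 wt%.
Si in (Na0.42K0.58)AlSi3O8: molar mass 271.562 g/mol; 3×28.085 = 84.255 g → 31.03 wt%.
Difference = 19.40 − 31.03 = -11.63 percentage points.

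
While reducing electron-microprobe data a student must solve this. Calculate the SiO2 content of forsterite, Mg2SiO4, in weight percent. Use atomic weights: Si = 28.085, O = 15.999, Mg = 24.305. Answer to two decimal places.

M(Mg2SiO4) = 140.691 g/mol; M(SiO2) = 60.083 g/mol.
Moles SiO2 per formula unit = 1 Si ÷ 1 = 1.0000.
SiO2 fraction = (1.0000 × 60.083) / 140.691 = 60.083/140.691 = 0.4271.

42.71 wt%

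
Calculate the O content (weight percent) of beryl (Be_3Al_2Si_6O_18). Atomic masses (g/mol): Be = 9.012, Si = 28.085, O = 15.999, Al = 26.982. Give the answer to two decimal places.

Formula mass = 3·9.012 + 2·26.982 + 6·28.085 + 18·15.999 = 537.492 g/mol, of which 287.982 g is O.
So O makes up 287.982/537.492 = 0.5358 of the mass, i.e. 53.58%.

53.58 weight percent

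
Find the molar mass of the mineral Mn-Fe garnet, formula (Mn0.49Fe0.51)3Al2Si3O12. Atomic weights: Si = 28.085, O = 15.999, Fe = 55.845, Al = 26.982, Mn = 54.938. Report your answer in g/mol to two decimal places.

496.41 g/mol

The formula mass is the sum 1.47*54.938 + 1.53*55.845 + 2*26.982 + 3*28.085 + 12*15.999.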